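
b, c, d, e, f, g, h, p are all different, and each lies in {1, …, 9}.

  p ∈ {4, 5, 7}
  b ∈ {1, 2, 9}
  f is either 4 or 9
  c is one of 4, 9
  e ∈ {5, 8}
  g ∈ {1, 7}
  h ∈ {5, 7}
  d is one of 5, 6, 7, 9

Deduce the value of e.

8

The 8 variables draw from only 8 values {1, 2, 4, 5, 6, 7, 8, 9}, so each is used; only b can be 2, hence b = 2.
Among the 7 still-open variables, 1 fits only g (and all 7 values in {1, 4, 5, 6, 7, 8, 9} must be used), so g = 1.
The 6 still-open variables draw from only 6 values {4, 5, 6, 7, 8, 9}, so each is used; only d can be 6, hence d = 6.
The 5 still-open variables draw from only 5 values {4, 5, 7, 8, 9}, so each is used; only e can be 8, hence e = 8.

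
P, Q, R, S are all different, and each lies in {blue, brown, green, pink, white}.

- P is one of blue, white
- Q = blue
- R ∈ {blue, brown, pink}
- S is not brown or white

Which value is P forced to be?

white

Q must be blue (only option left). So P, R, S can't be blue.
So P = white.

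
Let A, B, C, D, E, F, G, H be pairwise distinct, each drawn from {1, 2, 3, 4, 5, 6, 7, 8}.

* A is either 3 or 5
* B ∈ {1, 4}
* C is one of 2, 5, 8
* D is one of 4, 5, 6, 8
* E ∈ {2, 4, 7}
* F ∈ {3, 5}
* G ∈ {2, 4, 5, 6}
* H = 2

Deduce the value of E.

H's domain is down to {2}, so H = 2. Remove 2 from C, E, G.
The 7 still-open variables draw from only 7 values {1, 3, 4, 5, 6, 7, 8}, so each is used; only B can be 1, hence B = 1.
The 6 still-open variables draw from only 6 values {3, 4, 5, 6, 7, 8}, so each is used; only E can be 7, hence E = 7.

7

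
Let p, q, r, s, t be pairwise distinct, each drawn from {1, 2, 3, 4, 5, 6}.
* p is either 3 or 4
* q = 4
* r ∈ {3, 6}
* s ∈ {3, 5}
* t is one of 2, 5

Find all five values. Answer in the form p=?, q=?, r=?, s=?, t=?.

q must be 4 (only option left). Eliminate 4 elsewhere: p.
p must be 3 (only option left). So r, s can't be 3.
That leaves r = 6.
s has just one choice, so s = 5. Eliminate 5 elsewhere: t.
t must be 2 (only option left).

p=3, q=4, r=6, s=5, t=2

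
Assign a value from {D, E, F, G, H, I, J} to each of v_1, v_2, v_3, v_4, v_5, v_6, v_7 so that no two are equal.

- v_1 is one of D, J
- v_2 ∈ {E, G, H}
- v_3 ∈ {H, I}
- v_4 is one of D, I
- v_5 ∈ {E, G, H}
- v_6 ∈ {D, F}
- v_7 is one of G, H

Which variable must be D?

v_4

The 7 variables together cover exactly {D, E, F, G, H, I, J} — 7 values for 7 variables — and F appears only in v_6's list, so v_6 = F.
Among the 6 still-open variables, J fits only v_1 (and all 6 values in {D, E, G, H, I, J} must be used), so v_1 = J.
The 5 still-open variables draw from only 5 values {D, E, G, H, I}, so each is used; only v_4 can be D, hence v_4 = D.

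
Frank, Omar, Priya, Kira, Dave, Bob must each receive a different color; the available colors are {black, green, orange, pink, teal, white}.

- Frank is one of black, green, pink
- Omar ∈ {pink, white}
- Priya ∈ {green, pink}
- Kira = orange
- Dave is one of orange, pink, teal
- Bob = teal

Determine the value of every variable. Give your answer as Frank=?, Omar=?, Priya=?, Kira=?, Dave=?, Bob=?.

Kira must be orange (only option left). Remove orange from Dave.
Bob must be teal (only option left). Strike teal from Dave.
That leaves Dave = pink. Eliminate pink elsewhere: Frank, Omar, Priya.
Omar's domain is down to {white}, so Omar = white.
Priya has just one choice, so Priya = green. So Frank can't be green.
Frank's domain is down to {black}, so Frank = black.

Frank=black, Omar=white, Priya=green, Kira=orange, Dave=pink, Bob=teal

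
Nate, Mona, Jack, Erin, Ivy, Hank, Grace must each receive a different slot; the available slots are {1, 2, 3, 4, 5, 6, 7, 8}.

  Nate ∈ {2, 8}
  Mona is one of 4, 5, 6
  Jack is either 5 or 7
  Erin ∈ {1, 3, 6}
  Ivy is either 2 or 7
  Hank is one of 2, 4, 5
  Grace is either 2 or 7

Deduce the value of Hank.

The 2 variables Ivy and Grace are confined to {2, 7}, which locks those values in; drop them from Nate, Jack, Hank.
Nate must be 8 (only option left).
Jack must be 5 (only option left). Eliminate 5 elsewhere: Mona, Hank.
So Hank = 4.

4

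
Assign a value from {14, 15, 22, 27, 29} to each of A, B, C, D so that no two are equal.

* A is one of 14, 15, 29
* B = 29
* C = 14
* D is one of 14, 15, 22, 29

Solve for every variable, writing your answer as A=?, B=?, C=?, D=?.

A=15, B=29, C=14, D=22

B must be 29 (only option left). Remove 29 from A, D.
That leaves C = 14. Remove 14 from A, D.
A's domain is down to {15}, so A = 15. Eliminate 15 elsewhere: D.
That leaves D = 22.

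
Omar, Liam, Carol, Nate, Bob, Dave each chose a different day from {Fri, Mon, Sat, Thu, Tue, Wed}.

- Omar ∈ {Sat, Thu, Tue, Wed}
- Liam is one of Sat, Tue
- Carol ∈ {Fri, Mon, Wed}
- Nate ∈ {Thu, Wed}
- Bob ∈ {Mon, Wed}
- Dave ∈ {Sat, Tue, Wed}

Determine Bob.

The 6 variables together cover exactly {Fri, Mon, Sat, Thu, Tue, Wed} — 6 values for 6 variables — and Fri appears only in Carol's list, so Carol = Fri.
The 5 still-open variables draw from only 5 values {Mon, Sat, Thu, Tue, Wed}, so each is used; only Bob can be Mon, hence Bob = Mon.

Mon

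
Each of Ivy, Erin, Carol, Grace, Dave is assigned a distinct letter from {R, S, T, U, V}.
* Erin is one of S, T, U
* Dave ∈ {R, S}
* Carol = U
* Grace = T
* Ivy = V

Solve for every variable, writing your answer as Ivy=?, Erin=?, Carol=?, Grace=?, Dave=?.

Ivy=V, Erin=S, Carol=U, Grace=T, Dave=R

Ivy must be V (only option left).
Carol's domain is down to {U}, so Carol = U. So Erin can't be U.
That leaves Grace = T. Eliminate T elsewhere: Erin.
That leaves Erin = S. Remove S from Dave.
Dave's domain is down to {R}, so Dave = R.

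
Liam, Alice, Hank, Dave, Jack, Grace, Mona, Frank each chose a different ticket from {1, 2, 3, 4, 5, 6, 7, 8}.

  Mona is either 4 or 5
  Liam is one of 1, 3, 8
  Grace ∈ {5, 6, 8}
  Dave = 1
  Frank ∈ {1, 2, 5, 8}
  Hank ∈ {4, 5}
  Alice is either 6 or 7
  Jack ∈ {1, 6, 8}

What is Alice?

7

Dave's domain is down to {1}, so Dave = 1. Remove 1 from Liam, Jack, Frank.
The 7 still-open variables draw from only 7 values {2, 3, 4, 5, 6, 7, 8}, so each is used; only Frank can be 2, hence Frank = 2.
The 6 still-open variables together cover exactly {3, 4, 5, 6, 7, 8} — 6 values for 6 variables — and 3 appears only in Liam's list, so Liam = 3.
The 5 still-open variables draw from only 5 values {4, 5, 6, 7, 8}, so each is used; only Alice can be 7, hence Alice = 7.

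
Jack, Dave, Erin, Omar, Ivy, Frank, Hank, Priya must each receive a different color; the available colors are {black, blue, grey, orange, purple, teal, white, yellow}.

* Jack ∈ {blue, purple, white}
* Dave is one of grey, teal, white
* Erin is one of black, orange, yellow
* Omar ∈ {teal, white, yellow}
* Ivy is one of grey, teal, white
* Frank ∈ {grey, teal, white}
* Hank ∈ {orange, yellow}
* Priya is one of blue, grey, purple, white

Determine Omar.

Among the 8 variables, black fits only Erin (and all 8 values in {black, blue, grey, orange, purple, teal, white, yellow} must be used), so Erin = black.
The 7 still-open variables together cover exactly {blue, grey, orange, purple, teal, white, yellow} — 7 values for 7 variables — and orange appears only in Hank's list, so Hank = orange.
The 6 still-open variables together cover exactly {blue, grey, purple, teal, white, yellow} — 6 values for 6 variables — and yellow appears only in Omar's list, so Omar = yellow.

yellow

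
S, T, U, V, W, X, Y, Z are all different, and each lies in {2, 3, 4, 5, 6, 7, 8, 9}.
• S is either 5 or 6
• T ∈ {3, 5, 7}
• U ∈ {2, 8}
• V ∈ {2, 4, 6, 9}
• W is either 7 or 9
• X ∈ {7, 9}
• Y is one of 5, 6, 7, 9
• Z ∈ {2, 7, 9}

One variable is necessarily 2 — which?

Z

The 8 variables draw from only 8 values {2, 3, 4, 5, 6, 7, 8, 9}, so each is used; only T can be 3, hence T = 3.
Among the 7 still-open variables, 4 fits only V (and all 7 values in {2, 4, 5, 6, 7, 8, 9} must be used), so V = 4.
The 6 still-open variables together cover exactly {2, 5, 6, 7, 8, 9} — 6 values for 6 variables — and 8 appears only in U's list, so U = 8.
The 5 still-open variables together cover exactly {2, 5, 6, 7, 9} — 5 values for 5 variables — and 2 appears only in Z's list, so Z = 2.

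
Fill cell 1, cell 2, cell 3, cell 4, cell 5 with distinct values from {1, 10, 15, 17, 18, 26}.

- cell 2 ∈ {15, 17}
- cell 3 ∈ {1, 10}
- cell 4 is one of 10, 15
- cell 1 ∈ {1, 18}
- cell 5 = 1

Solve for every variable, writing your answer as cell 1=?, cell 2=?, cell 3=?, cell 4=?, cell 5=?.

cell 1=18, cell 2=17, cell 3=10, cell 4=15, cell 5=1

cell 5 has just one choice, so cell 5 = 1. Remove 1 from cell 1, cell 3.
That leaves cell 1 = 18.
cell 3 must be 10 (only option left). Strike 10 from cell 4.
cell 4 has just one choice, so cell 4 = 15. Strike 15 from cell 2.
cell 2 must be 17 (only option left).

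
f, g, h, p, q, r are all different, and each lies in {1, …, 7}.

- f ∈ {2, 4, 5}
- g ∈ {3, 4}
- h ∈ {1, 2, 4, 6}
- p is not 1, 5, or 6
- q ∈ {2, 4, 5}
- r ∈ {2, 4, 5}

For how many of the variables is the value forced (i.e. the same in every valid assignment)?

2

f, q, r share exactly the 3 values {2, 4, 5}; by pigeonhole those values go to them, so strike 2, 4, 5 from g, h, p.
g must be 3 (only option left). Eliminate 3 elsewhere: p.
p must be 7 (only option left).
Determined: g=3, p=7. The other variables each still have more than one consistent value. That makes 2.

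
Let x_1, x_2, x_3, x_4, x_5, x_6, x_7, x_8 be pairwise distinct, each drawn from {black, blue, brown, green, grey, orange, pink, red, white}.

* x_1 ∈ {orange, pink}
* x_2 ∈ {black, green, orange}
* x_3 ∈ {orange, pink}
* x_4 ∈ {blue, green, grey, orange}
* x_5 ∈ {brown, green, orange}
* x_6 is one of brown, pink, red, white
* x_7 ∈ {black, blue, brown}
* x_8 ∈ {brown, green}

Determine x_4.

x_1 and x_3 between them cover only {orange, pink} — a naked pair. Remove those values from x_2, x_4, x_5, x_6.
x_5 and x_8 between them cover only {brown, green} — a naked pair. Remove those values from x_2, x_4, x_6, x_7.
x_2 has just one choice, so x_2 = black. So x_7 can't be black.
x_7 has just one choice, so x_7 = blue. Remove blue from x_4.
So x_4 = grey.

grey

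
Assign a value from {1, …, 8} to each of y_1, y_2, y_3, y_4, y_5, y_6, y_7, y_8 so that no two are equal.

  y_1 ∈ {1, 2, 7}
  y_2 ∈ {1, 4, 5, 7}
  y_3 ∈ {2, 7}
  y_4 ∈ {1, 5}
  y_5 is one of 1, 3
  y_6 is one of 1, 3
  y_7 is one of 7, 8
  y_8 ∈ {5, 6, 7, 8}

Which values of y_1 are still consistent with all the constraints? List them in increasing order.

2, 7

The 8 variables together cover exactly {1, 2, 3, 4, 5, 6, 7, 8} — 8 values for 8 variables — and 4 appears only in y_2's list, so y_2 = 4.
The 7 still-open variables together cover exactly {1, 2, 3, 5, 6, 7, 8} — 7 values for 7 variables — and 6 appears only in y_8's list, so y_8 = 6.
The 6 still-open variables draw from only 6 values {1, 2, 3, 5, 7, 8}, so each is used; only y_4 can be 5, hence y_4 = 5.
The 5 still-open variables together cover exactly {1, 2, 3, 7, 8} — 5 values for 5 variables — and 8 appears only in y_7's list, so y_7 = 8.
y_5 and y_6 share exactly the 2 values {1, 3}; by pigeonhole those values go to them, so strike 1, 3 from y_1.
No further eliminations apply; y_1 can still be any of 2, 7.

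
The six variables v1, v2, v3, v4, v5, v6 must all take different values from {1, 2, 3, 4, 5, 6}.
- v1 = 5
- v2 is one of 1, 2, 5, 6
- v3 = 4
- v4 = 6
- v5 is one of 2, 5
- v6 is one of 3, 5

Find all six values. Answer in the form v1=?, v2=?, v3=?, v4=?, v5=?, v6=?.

v1 has just one choice, so v1 = 5. Remove 5 from v2, v5, v6.
That leaves v3 = 4.
v4 must be 6 (only option left). Eliminate 6 elsewhere: v2.
That leaves v5 = 2. Remove 2 from v2.
v6 must be 3 (only option left).
v2 must be 1 (only option left).

v1=5, v2=1, v3=4, v4=6, v5=2, v6=3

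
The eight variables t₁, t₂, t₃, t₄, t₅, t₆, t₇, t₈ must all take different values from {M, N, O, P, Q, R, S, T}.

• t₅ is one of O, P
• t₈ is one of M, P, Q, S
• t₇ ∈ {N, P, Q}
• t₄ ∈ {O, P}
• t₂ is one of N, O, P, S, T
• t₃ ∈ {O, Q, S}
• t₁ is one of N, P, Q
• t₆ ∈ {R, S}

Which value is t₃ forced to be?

The 8 variables together cover exactly {M, N, O, P, Q, R, S, T} — 8 values for 8 variables — and M appears only in t₈'s list, so t₈ = M.
Among the 7 still-open variables, R fits only t₆ (and all 7 values in {N, O, P, Q, R, S, T} must be used), so t₆ = R.
The 6 still-open variables draw from only 6 values {N, O, P, Q, S, T}, so each is used; only t₂ can be T, hence t₂ = T.
The 5 still-open variables draw from only 5 values {N, O, P, Q, S}, so each is used; only t₃ can be S, hence t₃ = S.

S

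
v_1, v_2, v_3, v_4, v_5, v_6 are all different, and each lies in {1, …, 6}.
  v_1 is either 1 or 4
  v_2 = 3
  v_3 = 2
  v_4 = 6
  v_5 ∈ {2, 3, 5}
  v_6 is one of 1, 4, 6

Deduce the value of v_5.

v_2 has just one choice, so v_2 = 3. So v_5 can't be 3.
v_3 must be 2 (only option left). Eliminate 2 elsewhere: v_5.
So v_5 = 5.

5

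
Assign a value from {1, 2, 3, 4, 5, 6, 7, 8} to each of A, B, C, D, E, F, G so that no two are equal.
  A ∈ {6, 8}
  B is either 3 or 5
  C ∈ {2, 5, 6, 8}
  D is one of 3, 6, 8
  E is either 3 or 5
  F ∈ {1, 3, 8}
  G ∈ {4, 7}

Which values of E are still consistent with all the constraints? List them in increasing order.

3, 5

B and E share exactly the 2 values {3, 5}; by pigeonhole those values go to them, so strike 3, 5 from C, D, F.
A and D share exactly the 2 values {6, 8}; by pigeonhole those values go to them, so strike 6, 8 from C, F.
C's domain is down to {2}, so C = 2.
F's domain is down to {1}, so F = 1.
No further eliminations apply; E can still be any of 3, 5.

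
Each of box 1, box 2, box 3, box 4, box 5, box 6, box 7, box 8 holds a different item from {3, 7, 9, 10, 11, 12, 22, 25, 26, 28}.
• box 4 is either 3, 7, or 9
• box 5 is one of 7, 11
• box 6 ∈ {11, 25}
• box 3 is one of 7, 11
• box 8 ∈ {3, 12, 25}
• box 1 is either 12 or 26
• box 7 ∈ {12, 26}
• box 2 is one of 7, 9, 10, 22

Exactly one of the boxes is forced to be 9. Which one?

box 4

box 1 and box 7 between them cover only {12, 26} — a naked pair. Remove those values from box 8.
box 3 and box 5 share exactly the 2 values {7, 11}; by pigeonhole those values go to them, so strike 7, 11 from box 2, box 4, box 6.
box 6 has just one choice, so box 6 = 25. Remove 25 from box 8.
box 8 must be 3 (only option left). Remove 3 from box 4.
So 9 goes to box 4.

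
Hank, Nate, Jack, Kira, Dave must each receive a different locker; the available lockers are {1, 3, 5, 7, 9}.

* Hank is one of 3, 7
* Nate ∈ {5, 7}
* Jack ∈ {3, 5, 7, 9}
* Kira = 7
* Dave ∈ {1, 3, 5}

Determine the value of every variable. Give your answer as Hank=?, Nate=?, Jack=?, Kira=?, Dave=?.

Hank=3, Nate=5, Jack=9, Kira=7, Dave=1

Kira must be 7 (only option left). So Hank, Nate, Jack can't be 7.
Hank must be 3 (only option left). Eliminate 3 elsewhere: Jack, Dave.
Nate must be 5 (only option left). Remove 5 from Jack, Dave.
Jack must be 9 (only option left).
Dave must be 1 (only option left).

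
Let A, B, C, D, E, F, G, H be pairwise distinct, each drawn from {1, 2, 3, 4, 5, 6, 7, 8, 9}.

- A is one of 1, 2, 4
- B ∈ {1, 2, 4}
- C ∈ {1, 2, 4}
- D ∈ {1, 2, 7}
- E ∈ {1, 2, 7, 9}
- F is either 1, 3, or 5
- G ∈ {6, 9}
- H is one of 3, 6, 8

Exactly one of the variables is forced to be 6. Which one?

G

The 3 variables A, B, C are confined to {1, 2, 4}, which locks those values in; drop them from D, E, F.
D has just one choice, so D = 7. Eliminate 7 elsewhere: E.
E must be 9 (only option left). So G can't be 9.
So 6 goes to G.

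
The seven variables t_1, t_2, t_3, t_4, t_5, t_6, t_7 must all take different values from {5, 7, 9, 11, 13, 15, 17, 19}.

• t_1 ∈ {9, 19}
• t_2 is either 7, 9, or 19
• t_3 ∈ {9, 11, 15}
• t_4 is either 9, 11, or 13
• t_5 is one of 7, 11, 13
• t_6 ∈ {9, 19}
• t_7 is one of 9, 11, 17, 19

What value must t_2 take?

7

The 7 variables together cover exactly {7, 9, 11, 13, 15, 17, 19} — 7 values for 7 variables — and 15 appears only in t_3's list, so t_3 = 15.
The 6 still-open variables draw from only 6 values {7, 9, 11, 13, 17, 19}, so each is used; only t_7 can be 17, hence t_7 = 17.
The 2 variables t_1 and t_6 are confined to {9, 19}, which locks those values in; drop them from t_2, t_4.
So t_2 = 7.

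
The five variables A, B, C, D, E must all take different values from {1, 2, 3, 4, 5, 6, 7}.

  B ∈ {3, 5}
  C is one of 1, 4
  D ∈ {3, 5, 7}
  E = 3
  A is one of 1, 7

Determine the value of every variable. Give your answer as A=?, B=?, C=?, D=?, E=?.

A=1, B=5, C=4, D=7, E=3

E must be 3 (only option left). Remove 3 from B, D.
That leaves B = 5. Remove 5 from D.
D must be 7 (only option left). Remove 7 from A.
A has just one choice, so A = 1. Remove 1 from C.
C must be 4 (only option left).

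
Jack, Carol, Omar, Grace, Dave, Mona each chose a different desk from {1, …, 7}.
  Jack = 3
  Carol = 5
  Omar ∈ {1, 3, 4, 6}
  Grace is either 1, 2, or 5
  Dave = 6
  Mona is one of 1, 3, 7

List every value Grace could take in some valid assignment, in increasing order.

1, 2

Jack must be 3 (only option left). Eliminate 3 elsewhere: Omar, Mona.
Carol has just one choice, so Carol = 5. Remove 5 from Grace.
Dave must be 6 (only option left). So Omar can't be 6.
No further eliminations apply; Grace can still be any of 1, 2.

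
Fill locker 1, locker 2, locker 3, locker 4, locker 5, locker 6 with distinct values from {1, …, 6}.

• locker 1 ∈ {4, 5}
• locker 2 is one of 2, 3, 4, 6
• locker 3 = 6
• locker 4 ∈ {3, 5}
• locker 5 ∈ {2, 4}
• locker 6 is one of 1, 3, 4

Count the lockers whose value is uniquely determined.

2

locker 3's domain is down to {6}, so locker 3 = 6. So locker 2 can't be 6.
The 5 still-open variables draw from only 5 values {1, 2, 3, 4, 5}, so each is used; only locker 6 can be 1, hence locker 6 = 1.
Determined: locker 3=6, locker 6=1. The other lockers each still have more than one consistent value. That makes 2.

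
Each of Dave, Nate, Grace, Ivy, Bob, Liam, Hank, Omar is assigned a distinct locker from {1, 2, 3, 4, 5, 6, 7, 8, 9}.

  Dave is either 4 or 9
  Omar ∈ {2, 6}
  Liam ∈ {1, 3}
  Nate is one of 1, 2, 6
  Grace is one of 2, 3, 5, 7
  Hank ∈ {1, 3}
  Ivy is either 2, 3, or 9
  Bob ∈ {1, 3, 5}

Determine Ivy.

The 8 variables together cover exactly {1, 2, 3, 4, 5, 6, 7, 9} — 8 values for 8 variables — and 4 appears only in Dave's list, so Dave = 4.
The 7 still-open variables together cover exactly {1, 2, 3, 5, 6, 7, 9} — 7 values for 7 variables — and 7 appears only in Grace's list, so Grace = 7.
The 6 still-open variables draw from only 6 values {1, 2, 3, 5, 6, 9}, so each is used; only Bob can be 5, hence Bob = 5.
The 5 still-open variables draw from only 5 values {1, 2, 3, 6, 9}, so each is used; only Ivy can be 9, hence Ivy = 9.

9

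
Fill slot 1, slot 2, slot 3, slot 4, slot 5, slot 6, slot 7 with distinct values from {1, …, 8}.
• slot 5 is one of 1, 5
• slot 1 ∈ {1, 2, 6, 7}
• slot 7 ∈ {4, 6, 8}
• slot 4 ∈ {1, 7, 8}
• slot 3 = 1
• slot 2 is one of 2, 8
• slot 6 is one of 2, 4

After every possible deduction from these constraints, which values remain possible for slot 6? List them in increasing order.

2, 4

slot 3's domain is down to {1}, so slot 3 = 1. Remove 1 from slot 1, slot 4, slot 5.
That leaves slot 5 = 5.
No further eliminations apply; slot 6 can still be any of 2, 4.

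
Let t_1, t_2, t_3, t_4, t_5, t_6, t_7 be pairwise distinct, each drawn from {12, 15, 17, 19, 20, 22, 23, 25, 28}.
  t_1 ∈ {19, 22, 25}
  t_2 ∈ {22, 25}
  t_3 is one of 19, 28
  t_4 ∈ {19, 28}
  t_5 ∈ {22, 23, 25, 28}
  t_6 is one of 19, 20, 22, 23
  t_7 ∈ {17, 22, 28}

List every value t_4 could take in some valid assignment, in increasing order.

19, 28

The 7 variables together cover exactly {17, 19, 20, 22, 23, 25, 28} — 7 values for 7 variables — and 17 appears only in t_7's list, so t_7 = 17.
The 6 still-open variables together cover exactly {19, 20, 22, 23, 25, 28} — 6 values for 6 variables — and 20 appears only in t_6's list, so t_6 = 20.
The 5 still-open variables draw from only 5 values {19, 22, 23, 25, 28}, so each is used; only t_5 can be 23, hence t_5 = 23.
t_3 and t_4 between them cover only {19, 28} — a naked pair. Remove those values from t_1.
No further eliminations apply; t_4 can still be any of 19, 28.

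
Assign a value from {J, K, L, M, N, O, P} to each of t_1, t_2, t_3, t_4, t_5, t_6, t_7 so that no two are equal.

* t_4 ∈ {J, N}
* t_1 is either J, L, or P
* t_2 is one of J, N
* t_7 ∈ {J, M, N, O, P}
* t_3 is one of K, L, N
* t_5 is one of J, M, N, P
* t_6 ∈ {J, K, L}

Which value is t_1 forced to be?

Among the 7 variables, O fits only t_7 (and all 7 values in {J, K, L, M, N, O, P} must be used), so t_7 = O.
The 6 still-open variables together cover exactly {J, K, L, M, N, P} — 6 values for 6 variables — and M appears only in t_5's list, so t_5 = M.
The 5 still-open variables together cover exactly {J, K, L, N, P} — 5 values for 5 variables — and P appears only in t_1's list, so t_1 = P.

P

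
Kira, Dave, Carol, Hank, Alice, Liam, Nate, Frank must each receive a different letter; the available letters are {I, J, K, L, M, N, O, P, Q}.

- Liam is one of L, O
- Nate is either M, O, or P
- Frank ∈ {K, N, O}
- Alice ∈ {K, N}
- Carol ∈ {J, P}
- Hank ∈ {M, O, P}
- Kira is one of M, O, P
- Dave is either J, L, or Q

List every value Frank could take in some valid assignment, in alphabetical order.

K, N

Among the 8 variables, Q fits only Dave (and all 8 values in {J, K, L, M, N, O, P, Q} must be used), so Dave = Q.
The 7 still-open variables together cover exactly {J, K, L, M, N, O, P} — 7 values for 7 variables — and J appears only in Carol's list, so Carol = J.
The 6 still-open variables together cover exactly {K, L, M, N, O, P} — 6 values for 6 variables — and L appears only in Liam's list, so Liam = L.
Kira, Hank, Nate between them cover only {M, O, P} — a naked triple. Remove those values from Frank.
No further eliminations apply; Frank can still be any of K, N.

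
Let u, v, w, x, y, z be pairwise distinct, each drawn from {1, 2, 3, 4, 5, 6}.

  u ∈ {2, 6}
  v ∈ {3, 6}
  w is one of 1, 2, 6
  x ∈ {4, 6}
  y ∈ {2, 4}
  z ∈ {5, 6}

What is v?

3

Among the 6 variables, 1 fits only w (and all 6 values in {1, 2, 3, 4, 5, 6} must be used), so w = 1.
Among the 5 still-open variables, 3 fits only v (and all 5 values in {2, 3, 4, 5, 6} must be used), so v = 3.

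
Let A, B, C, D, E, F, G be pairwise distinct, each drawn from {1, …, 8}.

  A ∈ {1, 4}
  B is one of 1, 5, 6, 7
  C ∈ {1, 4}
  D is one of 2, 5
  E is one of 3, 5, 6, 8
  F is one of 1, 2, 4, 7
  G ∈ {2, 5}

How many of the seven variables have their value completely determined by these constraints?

2

The 2 variables A and C are confined to {1, 4}, which locks those values in; drop them from B, F.
The 2 variables D and G are confined to {2, 5}, which locks those values in; drop them from B, E, F.
F must be 7 (only option left). Eliminate 7 elsewhere: B.
B has just one choice, so B = 6. So E can't be 6.
Determined: B=6, F=7. The other variables each still have more than one consistent value. That makes 2.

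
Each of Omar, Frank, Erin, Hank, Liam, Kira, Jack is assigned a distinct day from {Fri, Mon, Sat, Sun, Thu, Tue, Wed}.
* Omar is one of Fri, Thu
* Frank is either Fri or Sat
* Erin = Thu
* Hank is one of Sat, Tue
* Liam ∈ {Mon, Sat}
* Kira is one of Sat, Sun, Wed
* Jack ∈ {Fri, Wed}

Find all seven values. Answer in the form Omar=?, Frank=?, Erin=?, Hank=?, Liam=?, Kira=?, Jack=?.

Omar=Fri, Frank=Sat, Erin=Thu, Hank=Tue, Liam=Mon, Kira=Sun, Jack=Wed

Erin has just one choice, so Erin = Thu. Eliminate Thu elsewhere: Omar.
That leaves Omar = Fri. Eliminate Fri elsewhere: Frank, Jack.
Frank must be Sat (only option left). Eliminate Sat elsewhere: Hank, Liam, Kira.
Hank's domain is down to {Tue}, so Hank = Tue.
Liam must be Mon (only option left).
Jack must be Wed (only option left). Remove Wed from Kira.
That leaves Kira = Sun.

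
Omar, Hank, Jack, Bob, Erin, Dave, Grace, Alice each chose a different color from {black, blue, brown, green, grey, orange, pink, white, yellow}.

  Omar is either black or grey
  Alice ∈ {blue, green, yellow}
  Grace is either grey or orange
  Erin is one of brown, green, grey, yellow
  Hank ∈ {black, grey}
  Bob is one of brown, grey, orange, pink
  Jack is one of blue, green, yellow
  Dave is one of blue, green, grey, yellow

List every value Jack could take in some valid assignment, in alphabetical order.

blue, green, yellow

The 8 variables draw from only 8 values {black, blue, brown, green, grey, orange, pink, yellow}, so each is used; only Bob can be pink, hence Bob = pink.
The 7 still-open variables draw from only 7 values {black, blue, brown, green, grey, orange, yellow}, so each is used; only Erin can be brown, hence Erin = brown.
Among the 6 still-open variables, orange fits only Grace (and all 6 values in {black, blue, green, grey, orange, yellow} must be used), so Grace = orange.
Omar and Hank share exactly the 2 values {black, grey}; by pigeonhole those values go to them, so strike black, grey from Dave.
No further eliminations apply; Jack can still be any of blue, green, yellow.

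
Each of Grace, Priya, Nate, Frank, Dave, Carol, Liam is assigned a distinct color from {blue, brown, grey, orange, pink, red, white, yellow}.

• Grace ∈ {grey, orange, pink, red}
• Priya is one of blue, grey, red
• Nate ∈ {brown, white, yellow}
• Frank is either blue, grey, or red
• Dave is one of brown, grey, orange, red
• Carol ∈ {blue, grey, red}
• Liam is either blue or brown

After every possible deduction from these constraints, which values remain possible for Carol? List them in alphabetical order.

blue, grey, red

Priya, Frank, Carol between them cover only {blue, grey, red} — a naked triple. Remove those values from Grace, Dave, Liam.
Liam must be brown (only option left). Eliminate brown elsewhere: Nate, Dave.
Dave's domain is down to {orange}, so Dave = orange. Eliminate orange elsewhere: Grace.
Grace's domain is down to {pink}, so Grace = pink.
No further eliminations apply; Carol can still be any of blue, grey, red.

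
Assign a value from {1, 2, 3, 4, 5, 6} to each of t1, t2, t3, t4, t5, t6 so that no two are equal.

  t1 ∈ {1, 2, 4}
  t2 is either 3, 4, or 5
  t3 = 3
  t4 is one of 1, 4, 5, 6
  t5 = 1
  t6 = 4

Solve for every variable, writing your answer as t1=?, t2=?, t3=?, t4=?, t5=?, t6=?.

t1=2, t2=5, t3=3, t4=6, t5=1, t6=4

t3 has just one choice, so t3 = 3. Eliminate 3 elsewhere: t2.
t5 has just one choice, so t5 = 1. Strike 1 from t1, t4.
t6's domain is down to {4}, so t6 = 4. So t1, t2, t4 can't be 4.
t1 must be 2 (only option left).
t2 must be 5 (only option left). Eliminate 5 elsewhere: t4.
t4 has just one choice, so t4 = 6.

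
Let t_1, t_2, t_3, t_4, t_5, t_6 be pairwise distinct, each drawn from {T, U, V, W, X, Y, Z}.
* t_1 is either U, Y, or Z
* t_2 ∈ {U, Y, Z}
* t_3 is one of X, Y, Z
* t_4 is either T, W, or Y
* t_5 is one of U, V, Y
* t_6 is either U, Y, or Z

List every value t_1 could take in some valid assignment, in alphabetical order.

U, Y, Z

t_1, t_2, t_6 between them cover only {U, Y, Z} — a naked triple. Remove those values from t_3, t_4, t_5.
t_3 has just one choice, so t_3 = X.
That leaves t_5 = V.
No further eliminations apply; t_1 can still be any of U, Y, Z.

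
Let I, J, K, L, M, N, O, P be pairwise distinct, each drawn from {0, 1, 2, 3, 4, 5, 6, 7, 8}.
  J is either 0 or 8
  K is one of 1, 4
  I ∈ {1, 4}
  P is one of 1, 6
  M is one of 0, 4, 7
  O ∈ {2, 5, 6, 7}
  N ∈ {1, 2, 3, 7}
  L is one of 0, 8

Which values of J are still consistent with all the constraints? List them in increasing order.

0, 8

I and K between them cover only {1, 4} — a naked pair. Remove those values from M, N, P.
That leaves P = 6. Strike 6 from O.
J and L between them cover only {0, 8} — a naked pair. Remove those values from M.
M has just one choice, so M = 7. Eliminate 7 elsewhere: N, O.
No further eliminations apply; J can still be any of 0, 8.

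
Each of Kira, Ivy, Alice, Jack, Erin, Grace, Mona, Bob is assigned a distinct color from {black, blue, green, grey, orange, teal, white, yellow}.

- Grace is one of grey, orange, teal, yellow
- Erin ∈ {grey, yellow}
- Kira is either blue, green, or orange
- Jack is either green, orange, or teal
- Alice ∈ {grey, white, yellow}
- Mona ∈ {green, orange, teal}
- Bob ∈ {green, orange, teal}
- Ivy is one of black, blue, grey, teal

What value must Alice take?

The 8 variables together cover exactly {black, blue, green, grey, orange, teal, white, yellow} — 8 values for 8 variables — and black appears only in Ivy's list, so Ivy = black.
The 7 still-open variables draw from only 7 values {blue, green, grey, orange, teal, white, yellow}, so each is used; only Kira can be blue, hence Kira = blue.
Among the 6 still-open variables, white fits only Alice (and all 6 values in {green, grey, orange, teal, white, yellow} must be used), so Alice = white.

white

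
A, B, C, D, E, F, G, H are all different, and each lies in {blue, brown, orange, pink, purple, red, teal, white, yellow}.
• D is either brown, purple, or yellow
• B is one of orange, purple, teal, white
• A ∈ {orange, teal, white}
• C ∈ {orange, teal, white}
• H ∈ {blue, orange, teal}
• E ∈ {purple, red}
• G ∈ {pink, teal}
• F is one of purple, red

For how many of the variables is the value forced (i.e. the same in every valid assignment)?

2

E and F share exactly the 2 values {purple, red}; by pigeonhole those values go to them, so strike purple, red from B, D.
A, B, C between them cover only {orange, teal, white} — a naked triple. Remove those values from G, H.
G's domain is down to {pink}, so G = pink.
H's domain is down to {blue}, so H = blue.
Determined: G=pink, H=blue. The other variables each still have more than one consistent value. That makes 2.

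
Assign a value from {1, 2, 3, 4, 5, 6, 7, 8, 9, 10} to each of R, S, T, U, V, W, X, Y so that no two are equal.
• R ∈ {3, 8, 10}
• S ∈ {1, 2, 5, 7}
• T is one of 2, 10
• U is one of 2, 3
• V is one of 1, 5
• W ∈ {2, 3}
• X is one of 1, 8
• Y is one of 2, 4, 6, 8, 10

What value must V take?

U and W share exactly the 2 values {2, 3}; by pigeonhole those values go to them, so strike 2, 3 from R, S, T, Y.
That leaves T = 10. So R, Y can't be 10.
R's domain is down to {8}, so R = 8. So X, Y can't be 8.
X has just one choice, so X = 1. Remove 1 from S, V.
So V = 5.

5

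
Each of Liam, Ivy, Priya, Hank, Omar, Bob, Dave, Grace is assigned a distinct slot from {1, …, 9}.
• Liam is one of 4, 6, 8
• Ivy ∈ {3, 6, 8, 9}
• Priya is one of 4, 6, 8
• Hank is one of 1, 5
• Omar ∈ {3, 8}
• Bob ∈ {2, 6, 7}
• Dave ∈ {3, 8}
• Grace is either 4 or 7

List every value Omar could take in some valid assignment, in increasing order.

3, 8

Omar and Dave between them cover only {3, 8} — a naked pair. Remove those values from Liam, Ivy, Priya.
The 2 variables Liam and Priya are confined to {4, 6}, which locks those values in; drop them from Ivy, Bob, Grace.
Ivy must be 9 (only option left).
Grace has just one choice, so Grace = 7. So Bob can't be 7.
Bob must be 2 (only option left).
No further eliminations apply; Omar can still be any of 3, 8.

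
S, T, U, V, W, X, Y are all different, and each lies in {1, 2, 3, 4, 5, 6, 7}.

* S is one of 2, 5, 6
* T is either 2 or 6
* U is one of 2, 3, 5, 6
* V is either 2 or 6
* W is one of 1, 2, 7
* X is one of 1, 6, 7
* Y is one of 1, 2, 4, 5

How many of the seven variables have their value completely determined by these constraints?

Among the 7 variables, 3 fits only U (and all 7 values in {1, 2, 3, 4, 5, 6, 7} must be used), so U = 3.
Among the 6 still-open variables, 4 fits only Y (and all 6 values in {1, 2, 4, 5, 6, 7} must be used), so Y = 4.
The 5 still-open variables draw from only 5 values {1, 2, 5, 6, 7}, so each is used; only S can be 5, hence S = 5.
T and V share exactly the 2 values {2, 6}; by pigeonhole those values go to them, so strike 2, 6 from W, X.
Determined: S=5, U=3, Y=4. The other variables each still have more than one consistent value. That makes 3.

3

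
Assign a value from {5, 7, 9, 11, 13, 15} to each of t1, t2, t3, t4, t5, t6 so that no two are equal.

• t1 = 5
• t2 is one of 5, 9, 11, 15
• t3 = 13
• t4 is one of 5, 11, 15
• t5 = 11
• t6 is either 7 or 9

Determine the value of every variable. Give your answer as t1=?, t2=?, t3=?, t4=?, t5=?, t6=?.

t1=5, t2=9, t3=13, t4=15, t5=11, t6=7

t1 has just one choice, so t1 = 5. Remove 5 from t2, t4.
t3 must be 13 (only option left).
t5 must be 11 (only option left). Remove 11 from t2, t4.
That leaves t4 = 15. So t2 can't be 15.
t2's domain is down to {9}, so t2 = 9. So t6 can't be 9.
t6 has just one choice, so t6 = 7.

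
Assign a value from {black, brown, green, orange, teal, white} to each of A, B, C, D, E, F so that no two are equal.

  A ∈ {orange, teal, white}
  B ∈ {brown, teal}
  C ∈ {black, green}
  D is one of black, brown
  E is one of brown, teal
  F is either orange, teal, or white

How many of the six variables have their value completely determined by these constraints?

2

Among the 6 variables, green fits only C (and all 6 values in {black, brown, green, orange, teal, white} must be used), so C = green.
Among the 5 still-open variables, black fits only D (and all 5 values in {black, brown, orange, teal, white} must be used), so D = black.
B and E share exactly the 2 values {brown, teal}; by pigeonhole those values go to them, so strike brown, teal from A, F.
Determined: C=green, D=black. The other variables each still have more than one consistent value. That makes 2.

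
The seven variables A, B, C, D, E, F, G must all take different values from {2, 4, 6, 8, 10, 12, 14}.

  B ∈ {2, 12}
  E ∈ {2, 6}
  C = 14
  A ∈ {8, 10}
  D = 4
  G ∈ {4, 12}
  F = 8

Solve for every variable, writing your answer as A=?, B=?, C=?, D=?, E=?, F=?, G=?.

C has just one choice, so C = 14.
D must be 4 (only option left). So G can't be 4.
F's domain is down to {8}, so F = 8. Strike 8 from A.
G must be 12 (only option left). So B can't be 12.
A must be 10 (only option left).
B has just one choice, so B = 2. Remove 2 from E.
E has just one choice, so E = 6.

A=10, B=2, C=14, D=4, E=6, F=8, G=12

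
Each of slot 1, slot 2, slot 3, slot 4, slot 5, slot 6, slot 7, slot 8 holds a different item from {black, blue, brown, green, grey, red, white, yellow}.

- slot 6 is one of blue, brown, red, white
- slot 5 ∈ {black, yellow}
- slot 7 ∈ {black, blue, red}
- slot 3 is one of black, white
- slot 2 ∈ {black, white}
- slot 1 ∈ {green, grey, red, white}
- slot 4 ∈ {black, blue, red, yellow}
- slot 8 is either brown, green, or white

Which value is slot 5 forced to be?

yellow

The 8 variables together cover exactly {black, blue, brown, green, grey, red, white, yellow} — 8 values for 8 variables — and grey appears only in slot 1's list, so slot 1 = grey.
Among the 7 still-open variables, green fits only slot 8 (and all 7 values in {black, blue, brown, green, red, white, yellow} must be used), so slot 8 = green.
The 6 still-open variables draw from only 6 values {black, blue, brown, red, white, yellow}, so each is used; only slot 6 can be brown, hence slot 6 = brown.
slot 2 and slot 3 between them cover only {black, white} — a naked pair. Remove those values from slot 4, slot 5, slot 7.
So slot 5 = yellow.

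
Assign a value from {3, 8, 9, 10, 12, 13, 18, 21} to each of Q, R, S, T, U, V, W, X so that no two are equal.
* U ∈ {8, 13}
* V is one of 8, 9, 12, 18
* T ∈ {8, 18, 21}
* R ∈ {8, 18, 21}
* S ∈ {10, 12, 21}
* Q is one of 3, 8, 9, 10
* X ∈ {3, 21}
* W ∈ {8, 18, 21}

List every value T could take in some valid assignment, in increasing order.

Among the 8 variables, 13 fits only U (and all 8 values in {3, 8, 9, 10, 12, 13, 18, 21} must be used), so U = 13.
The 3 variables R, T, W are confined to {8, 18, 21}, which locks those values in; drop them from Q, S, V, X.
That leaves X = 3. Strike 3 from Q.
No further eliminations apply; T can still be any of 8, 18, 21.

8, 18, 21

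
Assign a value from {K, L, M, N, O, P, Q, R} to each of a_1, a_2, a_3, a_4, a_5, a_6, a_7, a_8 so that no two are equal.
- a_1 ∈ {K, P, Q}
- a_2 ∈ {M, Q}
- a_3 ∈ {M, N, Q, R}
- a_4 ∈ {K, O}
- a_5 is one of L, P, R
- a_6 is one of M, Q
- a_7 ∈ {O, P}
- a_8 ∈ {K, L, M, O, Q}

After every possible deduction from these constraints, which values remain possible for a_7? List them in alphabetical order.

Among the 8 variables, N fits only a_3 (and all 8 values in {K, L, M, N, O, P, Q, R} must be used), so a_3 = N.
The 7 still-open variables draw from only 7 values {K, L, M, O, P, Q, R}, so each is used; only a_5 can be R, hence a_5 = R.
The 6 still-open variables draw from only 6 values {K, L, M, O, P, Q}, so each is used; only a_8 can be L, hence a_8 = L.
a_2 and a_6 share exactly the 2 values {M, Q}; by pigeonhole those values go to them, so strike M, Q from a_1.
No further eliminations apply; a_7 can still be any of O, P.

O, P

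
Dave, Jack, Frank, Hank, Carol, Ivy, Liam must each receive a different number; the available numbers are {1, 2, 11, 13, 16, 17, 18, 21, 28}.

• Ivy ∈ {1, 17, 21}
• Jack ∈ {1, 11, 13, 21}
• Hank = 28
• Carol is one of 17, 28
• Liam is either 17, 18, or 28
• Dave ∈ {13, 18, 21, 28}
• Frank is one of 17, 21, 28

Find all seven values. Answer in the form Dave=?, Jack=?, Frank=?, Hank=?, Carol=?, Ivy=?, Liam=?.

Hank's domain is down to {28}, so Hank = 28. Eliminate 28 elsewhere: Dave, Frank, Carol, Liam.
Carol has just one choice, so Carol = 17. So Frank, Ivy, Liam can't be 17.
That leaves Liam = 18. Strike 18 from Dave.
Frank must be 21 (only option left). Remove 21 from Dave, Jack, Ivy.
Ivy has just one choice, so Ivy = 1. Eliminate 1 elsewhere: Jack.
Dave has just one choice, so Dave = 13. Remove 13 from Jack.
Jack's domain is down to {11}, so Jack = 11.

Dave=13, Jack=11, Frank=21, Hank=28, Carol=17, Ivy=1, Liam=18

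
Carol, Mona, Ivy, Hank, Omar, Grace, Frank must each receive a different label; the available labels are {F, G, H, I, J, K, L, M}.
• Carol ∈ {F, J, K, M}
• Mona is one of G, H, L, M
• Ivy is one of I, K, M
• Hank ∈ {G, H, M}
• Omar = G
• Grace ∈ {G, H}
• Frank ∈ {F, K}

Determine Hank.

Omar has just one choice, so Omar = G. Strike G from Mona, Hank, Grace.
That leaves Grace = H. Strike H from Mona, Hank.
So Hank = M.

M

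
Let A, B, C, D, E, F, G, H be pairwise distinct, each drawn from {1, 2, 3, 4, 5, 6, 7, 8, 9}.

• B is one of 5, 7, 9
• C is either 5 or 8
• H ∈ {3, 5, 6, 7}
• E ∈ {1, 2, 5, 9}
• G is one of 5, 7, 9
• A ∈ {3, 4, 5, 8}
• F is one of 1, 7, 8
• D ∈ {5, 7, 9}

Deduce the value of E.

2

B, D, G between them cover only {5, 7, 9} — a naked triple. Remove those values from A, C, E, F, H.
C must be 8 (only option left). Eliminate 8 elsewhere: A, F.
That leaves F = 1. Eliminate 1 elsewhere: E.
So E = 2.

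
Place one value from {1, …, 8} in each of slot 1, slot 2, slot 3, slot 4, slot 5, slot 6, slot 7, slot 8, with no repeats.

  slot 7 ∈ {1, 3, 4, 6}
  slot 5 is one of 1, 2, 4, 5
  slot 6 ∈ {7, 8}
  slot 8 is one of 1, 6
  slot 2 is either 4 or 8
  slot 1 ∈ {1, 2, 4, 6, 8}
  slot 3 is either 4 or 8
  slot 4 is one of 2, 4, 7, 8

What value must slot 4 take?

2

The 8 variables together cover exactly {1, 2, 3, 4, 5, 6, 7, 8} — 8 values for 8 variables — and 3 appears only in slot 7's list, so slot 7 = 3.
The 7 still-open variables together cover exactly {1, 2, 4, 5, 6, 7, 8} — 7 values for 7 variables — and 5 appears only in slot 5's list, so slot 5 = 5.
slot 2 and slot 3 between them cover only {4, 8} — a naked pair. Remove those values from slot 1, slot 4, slot 6.
That leaves slot 6 = 7. Remove 7 from slot 4.
So slot 4 = 2.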